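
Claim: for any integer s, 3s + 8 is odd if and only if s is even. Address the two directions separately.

(⇒) This fails: s = 7 gives 3s + 8 = 29, which is odd, but 7 is odd, not even.

(⇐) This also fails: s = 2 is even, but 3s + 8 = 14 is even, not odd.

Neither direction holds.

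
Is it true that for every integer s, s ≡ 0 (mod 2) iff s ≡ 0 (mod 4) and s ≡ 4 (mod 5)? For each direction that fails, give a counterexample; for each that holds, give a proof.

Not equivalent: only (⇐) holds.

[⇒] This fails: s = 0 gives 0 ≡ 0 (mod 2) but 0 ≡ 0 (mod 5), so the conjunction on the right does not hold.

[⇐] Conversely, if s ≡ 0 (mod 4) and s ≡ 4 (mod 5), then by the Chinese remainder theorem s ≡ 4 (mod 20). Since 4 ≡ 0 (mod 2) and 2 ∣ 20, we get s ≡ 0 (mod 2).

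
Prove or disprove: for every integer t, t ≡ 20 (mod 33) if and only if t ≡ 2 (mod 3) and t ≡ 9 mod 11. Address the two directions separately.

(⟹) Suppose t ≡ 20 (mod 33); write t = 33j + 20. Since 3 ∣ 33, reducing mod 3 gives t ≡ 20 ≡ 2 (mod 3); since 11 ∣ 33, reducing mod 11 gives t ≡ 20 ≡ 9 (mod 11).

(⟸) Conversely, if t ≡ 2 (mod 3) and t ≡ 9 (mod 11), then by the Chinese remainder theorem t ≡ 20 (mod 33). This is exactly t ≡ 20 (mod 33).

Equivalent; both directions hold.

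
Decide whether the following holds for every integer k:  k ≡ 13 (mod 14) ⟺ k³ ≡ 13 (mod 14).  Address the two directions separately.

(→) Suppose k ≡ 13 (mod 14). Write k = 14j + 13. Then (14j + 13)³ = 2744j³ + 7644j² + 7098j + 2197 = 14(196j³ + 546j² + 507j + 156) + 13, so k³ ≡ 13 (mod 14).

(←) This fails: take k = 3. Then 3³ = 27 ≡ 13 (mod 14), yet 3 ≡ 3 (mod 14), not 13.

The forward direction holds; the converse fails.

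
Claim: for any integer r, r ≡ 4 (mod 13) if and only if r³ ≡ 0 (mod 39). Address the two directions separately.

Both directions fail.

(⟹) This fails: take r = 4. Then 4 ≡ 4 (mod 13), but 4³ = 64 ≡ 25 (mod 39), not 0.

(⟸) This fails: take r = 0. Then 0³ = 0 ≡ 0 (mod 39), yet 0 ≡ 0 (mod 13), not 4.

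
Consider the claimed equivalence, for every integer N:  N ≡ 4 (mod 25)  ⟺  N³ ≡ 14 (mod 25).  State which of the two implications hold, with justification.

(⇒) Suppose N ≡ 4 (mod 25). Write N = 25j + 4. Then (25j + 4)³ = 15625j³ + 7500j² + 1200j + 64 = 25(625j³ + 300j² + 48j + 2) + 14, so N³ ≡ 14 (mod 25).

(⇐) Conversely, suppose N³ ≡ 14 (mod 25). The only residue r in {0, …, 24} with r³ ≡ 14 (mod 25) is r = 4, so N ≡ 4 (mod 25).

Both directions hold.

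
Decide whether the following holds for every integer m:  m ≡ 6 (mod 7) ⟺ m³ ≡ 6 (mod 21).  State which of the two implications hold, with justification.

(→) This fails: take m = 13. Then 13 ≡ 6 (mod 7), but 13³ = 2197 ≡ 13 (mod 21), not 6.

(←) This fails: take m = 3. Then 3³ = 27 ≡ 6 (mod 21), yet 3 ≡ 3 (mod 7), not 6.

(⇒) fails and (⇐) fails.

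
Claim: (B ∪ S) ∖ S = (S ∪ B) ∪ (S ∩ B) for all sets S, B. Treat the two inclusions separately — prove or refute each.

(⊆) holds; (⊇) fails.

(⟹) Let x ∈ (B ∪ S) ∖ S. Then x ∈ B and x ∉ S, from which x ∈ (S ∪ B) ∪ (S ∩ B).

(⟸) This inclusion fails. Take S = {1}, B = ∅; then 1 ∈ (S ∪ B) ∪ (S ∩ B) but 1 ∉ (B ∪ S) ∖ S.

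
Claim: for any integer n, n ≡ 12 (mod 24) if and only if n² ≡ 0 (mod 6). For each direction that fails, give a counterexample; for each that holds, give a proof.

Not equivalent: only (⇒) holds.

Forward direction. Suppose n ≡ 12 (mod 24). Then n² ≡ 12² = 144 (mod 24), and since 6 ∣ 24, also n² ≡ 0 (mod 6).

Converse. This fails: take n = 0. Then 0² = 0 ≡ 0 (mod 6), yet 0 ≡ 0 (mod 24), not 12.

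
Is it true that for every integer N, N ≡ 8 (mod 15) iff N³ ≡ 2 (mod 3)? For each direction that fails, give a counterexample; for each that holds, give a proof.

(←) This fails: take N = 2. Then 2³ = 8 ≡ 2 (mod 3), yet 2 ≡ 2 (mod 15), not 8.

(→) Suppose N ≡ 8 (mod 15). Then N³ ≡ 8³ = 512 (mod 15), and since 3 ∣ 15, also N³ ≡ 2 (mod 3).

Only the forward direction holds.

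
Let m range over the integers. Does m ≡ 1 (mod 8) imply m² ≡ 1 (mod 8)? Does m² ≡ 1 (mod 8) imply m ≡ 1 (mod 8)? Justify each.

[⇐] This fails: take m = 3. Then 3² = 9 ≡ 1 (mod 8), yet 3 ≡ 3 (mod 8), not 1.

[⇒] Suppose m ≡ 1 (mod 8). Write m = 8j + 1. Then (8j + 1)² = 64j² + 16j + 1 = 8(8j² + 2j) + 1, so m² ≡ 1 (mod 8).

(⇒) holds; (⇐) fails.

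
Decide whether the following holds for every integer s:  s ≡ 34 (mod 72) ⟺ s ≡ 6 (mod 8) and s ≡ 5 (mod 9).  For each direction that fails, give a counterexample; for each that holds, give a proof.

Neither direction holds.

(⟹) This fails: s = 34 gives 34 ≡ 34 (mod 72) but 34 ≡ 2 (mod 8), so the conjunction on the right does not hold.

(⟸) This fails: s = 14 satisfies both congruences on the right (14 ≡ 6 mod 8 and 14 ≡ 5 mod 9) yet 14 ≡ 14 (mod 72), not 34.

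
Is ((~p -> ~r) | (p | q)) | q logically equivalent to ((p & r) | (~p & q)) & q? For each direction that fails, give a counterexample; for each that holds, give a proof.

(⟸) Assume the antecedent. If r is true, the antecedent forces (r = T, p = F, q = T) or (r = T, p = T, q = T), and ((~p -> ~r) | (p | q)) | q holds there. If r is false, ((~p -> ~r) | (p | q)) | q reduces to true regardless of the other variables. Either way ((~p -> ~r) | (p | q)) | q holds.

(⟹) This fails. Under r = F, p = F, q = F, the left side is true but the right side is false.

Only the reverse direction holds.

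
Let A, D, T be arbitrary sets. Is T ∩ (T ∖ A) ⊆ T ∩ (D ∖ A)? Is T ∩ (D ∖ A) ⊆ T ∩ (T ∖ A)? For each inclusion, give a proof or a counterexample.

Forward inclusion. This inclusion fails. Take A = ∅, D = ∅, T = {1}; then 1 ∈ T ∩ (T ∖ A) but 1 ∉ T ∩ (D ∖ A).

Reverse inclusion. Let x ∈ T ∩ (D ∖ A). Then x ∈ D ∩ T and x ∉ A, from which x ∈ T ∩ (T ∖ A).

(⊆) fails; (⊇) holds.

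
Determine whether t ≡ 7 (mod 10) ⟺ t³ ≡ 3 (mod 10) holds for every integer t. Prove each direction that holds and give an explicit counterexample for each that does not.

Equivalent; both directions hold.

(→) Suppose t ≡ 7 (mod 10). Write t = 10j + 7. Then (10j + 7)³ = 1000j³ + 2100j² + 1470j + 343 = 10(100j³ + 210j² + 147j + 34) + 3, so t³ ≡ 3 (mod 10).

(←) For the converse, argue contrapositively. If t ≢ 7 (mod 10), then t is congruent to one of 0, 1, 2, 3, 4, 5, 6, 8, 9 modulo 10, and these give t³ ≡ 0, 1, 8, 7, 4, 5, 6, 2, 9 respectively — never 3.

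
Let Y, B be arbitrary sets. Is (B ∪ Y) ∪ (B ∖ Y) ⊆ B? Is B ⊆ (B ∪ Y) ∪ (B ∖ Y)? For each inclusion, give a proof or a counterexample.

The sets are not equal: only the reverse inclusion holds.

(⊆) This inclusion fails. Take Y = {1}, B = ∅; then 1 ∈ (B ∪ Y) ∪ (B ∖ Y) but 1 ∉ B.

(⊇) Let x ∈ B. Then either x ∈ B and x ∉ Y; or x ∈ Y ∩ B. In each case x ∈ (B ∪ Y) ∪ (B ∖ Y), so B ⊆ (B ∪ Y) ∪ (B ∖ Y).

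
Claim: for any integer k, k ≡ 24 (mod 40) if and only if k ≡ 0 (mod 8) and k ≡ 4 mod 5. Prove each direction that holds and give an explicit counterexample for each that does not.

[⇒] Suppose k ≡ 24 (mod 40); write k = 40j + 24. Since 8 ∣ 40, reducing mod 8 gives k ≡ 24 ≡ 0 (mod 8); since 5 ∣ 40, reducing mod 5 gives k ≡ 24 ≡ 4 (mod 5).

[⇐] Conversely, if k ≡ 0 (mod 8) and k ≡ 4 (mod 5), then by the Chinese remainder theorem k ≡ 24 (mod 40). This is exactly k ≡ 24 (mod 40).

Equivalent; both directions hold.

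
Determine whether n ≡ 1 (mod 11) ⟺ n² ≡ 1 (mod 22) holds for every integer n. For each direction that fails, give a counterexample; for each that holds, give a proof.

(⇒) fails and (⇐) fails.

[⇒] This fails: take n = 12. Then 12 ≡ 1 (mod 11), but 12² = 144 ≡ 12 (mod 22), not 1.

[⇐] This fails: take n = 21. Then 21² = 441 ≡ 1 (mod 22), yet 21 ≡ 10 (mod 11), not 1.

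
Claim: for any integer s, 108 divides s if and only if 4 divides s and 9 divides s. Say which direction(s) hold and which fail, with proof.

Only the forward implication holds.

(→) If 108 ∣ s, write s = 108q. Since 108 = 27·4, s = 4·(27q), so 4 ∣ s; and since 108 = 12·9, s = 9·(12q), so 9 ∣ s.

(←) This fails: take s = 36. Both 4 ∣ 36 and 9 ∣ 36, yet 36 is not a multiple of 108 (since 36 = 0·108 + 36), so 108 ∤ 36.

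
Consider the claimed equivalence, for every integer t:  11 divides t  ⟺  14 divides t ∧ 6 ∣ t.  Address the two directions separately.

(→) This fails: take t = 11. Certainly 11 ∣ 11, but 14 ∤ 11.

(←) This fails: take t = 42. Both 14 ∣ 42 and 6 ∣ 42, yet 42 is not a multiple of 11 (since 42 = 3·11 + 9), so 11 ∤ 42.

Neither direction holds.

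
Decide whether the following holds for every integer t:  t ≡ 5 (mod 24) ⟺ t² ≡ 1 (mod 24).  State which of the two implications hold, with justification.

(←) This fails: take t = 1. Then 1² = 1 ≡ 1 (mod 24), yet 1 ≡ 1 (mod 24), not 5.

(→) Suppose t ≡ 5 (mod 24). Write t = 24j + 5. Then (24j + 5)² = 576j² + 240j + 25 = 24(24j² + 10j + 1) + 1, so t² ≡ 1 (mod 24).

Not equivalent: only (⇒) holds.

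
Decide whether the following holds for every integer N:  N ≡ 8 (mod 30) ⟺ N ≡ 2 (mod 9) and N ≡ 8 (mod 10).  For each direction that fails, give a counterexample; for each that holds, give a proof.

(→) This fails: N = 8 gives 8 ≡ 8 (mod 30) but 8 ≡ 8 (mod 9), so the conjunction on the right does not hold.

(←) Conversely, if N ≡ 2 (mod 9) and N ≡ 8 (mod 10), then by the Chinese remainder theorem N ≡ 38 (mod 90). Since 38 ≡ 8 (mod 30) and 30 ∣ 90, we get N ≡ 8 (mod 30).

The forward direction fails; the converse holds.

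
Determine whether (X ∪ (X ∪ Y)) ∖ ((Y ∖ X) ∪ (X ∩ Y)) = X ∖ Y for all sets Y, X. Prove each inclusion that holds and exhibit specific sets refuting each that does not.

(⊇) Let x ∈ X ∖ Y. Then x ∈ X and x ∉ Y, from which x ∈ (X ∪ (X ∪ Y)) ∖ ((Y ∖ X) ∪ (X ∩ Y)).

(⊆) Let x ∈ (X ∪ (X ∪ Y)) ∖ ((Y ∖ X) ∪ (X ∩ Y)). Then x ∈ X and x ∉ Y, from which x ∈ X ∖ Y.

Both inclusions hold; the sets are equal.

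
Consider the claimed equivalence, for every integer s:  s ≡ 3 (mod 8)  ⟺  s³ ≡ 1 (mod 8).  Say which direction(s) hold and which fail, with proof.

(⇒) This fails: take s = 3. Then 3 ≡ 3 (mod 8), but 3³ = 27 ≡ 3 (mod 8), not 1.

(⇐) This fails: take s = 1. Then 1³ = 1 ≡ 1 (mod 8), yet 1 ≡ 1 (mod 8), not 3.

Both directions fail.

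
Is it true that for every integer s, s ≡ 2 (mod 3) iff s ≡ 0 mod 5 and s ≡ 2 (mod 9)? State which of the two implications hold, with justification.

[⇒] This fails: s = 32 gives 32 ≡ 2 (mod 3) but 32 ≡ 2 (mod 5), so the conjunction on the right does not hold.

[⇐] Conversely, if s ≡ 0 (mod 5) and s ≡ 2 (mod 9), then by the Chinese remainder theorem s ≡ 20 (mod 45). Since 20 ≡ 2 (mod 3) and 3 ∣ 45, we get s ≡ 2 (mod 3).

(⇒) fails; (⇐) holds.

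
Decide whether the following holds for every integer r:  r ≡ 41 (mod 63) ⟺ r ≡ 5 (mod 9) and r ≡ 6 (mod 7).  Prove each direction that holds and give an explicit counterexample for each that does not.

[⇒] Suppose r ≡ 41 (mod 63); write r = 63j + 41. Since 9 ∣ 63, reducing mod 9 gives r ≡ 41 ≡ 5 (mod 9); since 7 ∣ 63, reducing mod 7 gives r ≡ 41 ≡ 6 (mod 7).

[⇐] Conversely, if r ≡ 5 (mod 9) and r ≡ 6 (mod 7), then by the Chinese remainder theorem r ≡ 41 (mod 63). This is exactly r ≡ 41 (mod 63).

Both directions hold.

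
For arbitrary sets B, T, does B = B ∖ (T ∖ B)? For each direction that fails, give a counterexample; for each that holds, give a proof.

(⊇) Let x ∈ B ∖ (T ∖ B). Then either x ∈ B and x ∉ T; or x ∈ B ∩ T. In each case x ∈ B, so B ∖ (T ∖ B) ⊆ B.

(⊆) Let x ∈ B. Then either x ∈ B and x ∉ T; or x ∈ B ∩ T. In each case x ∈ B ∖ (T ∖ B), so B ⊆ B ∖ (T ∖ B).

The two sets are equal.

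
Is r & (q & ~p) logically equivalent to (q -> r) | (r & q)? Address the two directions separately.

Only the forward implication holds.

(⟸) This fails. Under p = F, r = F, q = F, the left side is false but the right side is true.

(⟹) Assume the antecedent. If p is true, the antecedent cannot hold. If p is false, the antecedent forces (p = F, r = T, q = T), and (q -> r) | (r & q) holds there. Either way (q -> r) | (r & q) holds.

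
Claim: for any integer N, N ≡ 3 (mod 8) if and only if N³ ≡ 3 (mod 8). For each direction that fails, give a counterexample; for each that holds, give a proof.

The biconditional holds.

[⇒] Suppose N ≡ 3 (mod 8). Write N = 8j + 3. Then (8j + 3)³ = 512j³ + 576j² + 216j + 27 = 8(64j³ + 72j² + 27j + 3) + 3, so N³ ≡ 3 (mod 8).

[⇐] Conversely, suppose N³ ≡ 3 (mod 8). The only residue r in {0, …, 7} with r³ ≡ 3 (mod 8) is r = 3, so N ≡ 3 (mod 8).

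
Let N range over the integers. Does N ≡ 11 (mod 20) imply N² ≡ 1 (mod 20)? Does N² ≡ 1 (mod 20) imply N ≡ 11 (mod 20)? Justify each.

Only the forward implication holds.

(→) Suppose N ≡ 11 (mod 20). Write N = 20j + 11. Then (20j + 11)² = 400j² + 440j + 121 = 20(20j² + 22j + 6) + 1, so N² ≡ 1 (mod 20).

(←) This fails: take N = 1. Then 1² = 1 ≡ 1 (mod 20), yet 1 ≡ 1 (mod 20), not 11.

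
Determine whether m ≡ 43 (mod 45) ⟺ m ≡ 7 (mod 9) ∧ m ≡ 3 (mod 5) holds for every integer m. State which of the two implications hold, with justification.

Both directions hold; the statement is true.

(→) Suppose m ≡ 43 (mod 45); write m = 45j + 43. Since 9 ∣ 45, reducing mod 9 gives m ≡ 43 ≡ 7 (mod 9); since 5 ∣ 45, reducing mod 5 gives m ≡ 43 ≡ 3 (mod 5).

(←) Conversely, if m ≡ 7 (mod 9) and m ≡ 3 (mod 5), then by the Chinese remainder theorem m ≡ 43 (mod 45). This is exactly m ≡ 43 (mod 45).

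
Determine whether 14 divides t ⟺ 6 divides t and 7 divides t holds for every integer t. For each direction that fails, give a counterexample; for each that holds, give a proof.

The forward direction fails; the converse holds.

(⟹) This fails: take t = 14. Certainly 14 ∣ 14, but 6 ∤ 14.

(⟸) Suppose 6 ∣ t and 7 ∣ t. Any common multiple of 6 and 7 is a multiple of their lcm; here gcd(6, 7) = 1, so lcm(6, 7) = 6·7 = 42, so 42 ∣ t. Since 14 ∣ 42, it follows that 14 ∣ t.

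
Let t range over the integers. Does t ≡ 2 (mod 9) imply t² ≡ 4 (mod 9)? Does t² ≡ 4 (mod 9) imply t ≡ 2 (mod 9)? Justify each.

(⇒) Suppose t ≡ 2 (mod 9). Write t = 9j + 2. Then (9j + 2)² = 81j² + 36j + 4 = 9(9j² + 4j) + 4, so t² ≡ 4 (mod 9).

(⇐) This fails: take t = 7. Then 7² = 49 ≡ 4 (mod 9), yet 7 ≡ 7 (mod 9), not 2.

Only the forward direction holds.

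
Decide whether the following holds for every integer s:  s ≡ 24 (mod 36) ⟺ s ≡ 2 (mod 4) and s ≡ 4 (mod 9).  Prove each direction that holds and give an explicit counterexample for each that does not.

(⟹) This fails: s = 24 gives 24 ≡ 24 (mod 36) but 24 ≡ 0 (mod 4), so the conjunction on the right does not hold.

(⟸) This fails: s = 22 satisfies both congruences on the right (22 ≡ 2 mod 4 and 22 ≡ 4 mod 9) yet 22 ≡ 22 (mod 36), not 24.

Neither implication holds.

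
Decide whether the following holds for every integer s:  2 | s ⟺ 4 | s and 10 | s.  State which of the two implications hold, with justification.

(→) This fails: take s = 2. Certainly 2 ∣ 2, but 4 ∤ 2.

(←) Suppose 4 ∣ s and 10 ∣ s. Any common multiple of 4 and 10 is a multiple of their lcm; here lcm(4, 10) = 4·10/gcd(4, 10) = 40/2 = 20, so 20 ∣ s. Since 2 ∣ 20, it follows that 2 ∣ s.

Only the reverse direction holds.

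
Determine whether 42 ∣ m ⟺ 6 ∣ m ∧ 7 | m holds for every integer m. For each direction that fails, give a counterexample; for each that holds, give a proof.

Both directions hold; the statement is true.

Forward direction. If 42 ∣ m, write m = 42q. Since 42 = 7·6, m = 6·(7q), so 6 ∣ m; and since 42 = 6·7, m = 7·(6q), so 7 ∣ m.

Converse. Suppose 6 ∣ m and 7 ∣ m. Any common multiple of 6 and 7 is a multiple of their lcm; here gcd(6, 7) = 1, so lcm(6, 7) = 6·7 = 42, so 42 ∣ m.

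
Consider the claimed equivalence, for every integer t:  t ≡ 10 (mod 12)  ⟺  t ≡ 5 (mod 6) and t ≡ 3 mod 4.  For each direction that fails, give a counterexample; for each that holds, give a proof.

(⇒) This fails: t = 10 gives 10 ≡ 10 (mod 12) but 10 ≡ 4 (mod 6), so the conjunction on the right does not hold.

(⇐) This fails: t = 11 satisfies both congruences on the right (11 ≡ 5 mod 6 and 11 ≡ 3 mod 4) yet 11 ≡ 11 (mod 12), not 10.

(⇒) fails and (⇐) fails.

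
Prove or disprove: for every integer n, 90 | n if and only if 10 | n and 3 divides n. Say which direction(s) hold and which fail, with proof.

(⇒) If 90 ∣ n, write n = 90q. Since 90 = 9·10, n = 10·(9q), so 10 ∣ n; and since 90 = 30·3, n = 3·(30q), so 3 ∣ n.

(⇐) This fails: take n = 30. Both 10 ∣ 30 and 3 ∣ 30, yet 30 is not a multiple of 90 (since 30 = 0·90 + 30), so 90 ∤ 30.

Only the forward direction holds.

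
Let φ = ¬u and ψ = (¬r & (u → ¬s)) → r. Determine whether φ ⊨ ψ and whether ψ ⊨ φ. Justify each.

(⟹) This fails. Under s = F, r = F, u = F, the left side is true but the right side is false.

(⟸) This fails. Under s = T, r = F, u = T, the left side is false but the right side is true.

Neither implication holds.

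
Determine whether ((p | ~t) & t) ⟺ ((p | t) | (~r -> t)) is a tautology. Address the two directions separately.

Only the forward implication holds.

(⟹) Assume the antecedent. If t is true, (p | t) | (~r -> t) reduces to true regardless of the other variables. If t is false, the antecedent cannot hold. Either way (p | t) | (~r -> t) holds.

(⟸) This fails. Under t = T, r = F, p = F, the left side is false but the right side is true.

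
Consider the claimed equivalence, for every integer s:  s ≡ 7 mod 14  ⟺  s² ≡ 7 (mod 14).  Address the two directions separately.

[⇒] Suppose s ≡ 7 mod 14. Write s = 14j + 7. Then (14j + 7)² = 196j² + 196j + 49 = 14(14j² + 14j + 3) + 7, so s² ≡ 7 (mod 14).

[⇐] Conversely, suppose s² ≡ 7 (mod 14). The only residue r in {0, …, 13} with r² ≡ 7 (mod 14) is r = 7, so s ≡ 7 (mod 14).

Equivalent; both directions hold.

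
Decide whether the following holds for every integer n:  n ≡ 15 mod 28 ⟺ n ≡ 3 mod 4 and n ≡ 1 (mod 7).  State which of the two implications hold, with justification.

Both directions hold; the statement is true.

[⇒] Suppose n ≡ 15 (mod 28); write n = 28j + 15. Since 4 ∣ 28, reducing mod 4 gives n ≡ 15 ≡ 3 (mod 4); since 7 ∣ 28, reducing mod 7 gives n ≡ 15 ≡ 1 (mod 7).

[⇐] Conversely, if n ≡ 3 (mod 4) and n ≡ 1 (mod 7), then by the Chinese remainder theorem n ≡ 15 (mod 28). This is exactly n ≡ 15 (mod 28).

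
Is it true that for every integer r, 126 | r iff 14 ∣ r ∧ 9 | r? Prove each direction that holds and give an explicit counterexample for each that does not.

Both directions hold.

(⇐) Suppose 14 ∣ r and 9 ∣ r. Any common multiple of 14 and 9 is a multiple of their lcm; here gcd(14, 9) = 1, so lcm(14, 9) = 14·9 = 126, so 126 ∣ r.

(⇒) If 126 ∣ r, write r = 126q. Since 126 = 9·14, r = 14·(9q), so 14 ∣ r; and since 126 = 14·9, r = 9·(14q), so 9 ∣ r.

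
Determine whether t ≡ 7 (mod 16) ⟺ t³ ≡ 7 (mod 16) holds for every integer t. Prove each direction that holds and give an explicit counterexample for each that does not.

The biconditional holds.

Forward direction. Suppose t ≡ 7 (mod 16). Write t = 16j + 7. Then (16j + 7)³ = 4096j³ + 5376j² + 2352j + 343 = 16(256j³ + 336j² + 147j + 21) + 7, so t³ ≡ 7 (mod 16).

Converse. Suppose t³ ≡ 7 (mod 16). The only residue r in {0, …, 15} with r³ ≡ 7 (mod 16) is r = 7, so t ≡ 7 (mod 16).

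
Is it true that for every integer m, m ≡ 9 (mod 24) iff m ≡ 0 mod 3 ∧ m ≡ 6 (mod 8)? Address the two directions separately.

(⇒) This fails: m = 9 gives 9 ≡ 9 (mod 24) but 9 ≡ 1 (mod 8), so the conjunction on the right does not hold.

(⇐) This fails: m = 6 satisfies both congruences on the right (6 ≡ 0 mod 3 and 6 ≡ 6 mod 8) yet 6 ≡ 6 (mod 24), not 9.

Neither direction holds.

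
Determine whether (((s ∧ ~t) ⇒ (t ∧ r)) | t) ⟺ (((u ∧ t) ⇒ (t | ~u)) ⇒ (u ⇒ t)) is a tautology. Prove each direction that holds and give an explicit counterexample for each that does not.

[⇒] This fails. Under r = F, s = F, t = F, u = T, the left side is true but the right side is false.

[⇐] This fails. Under r = F, s = T, t = F, u = F, the left side is false but the right side is true.

Neither direction holds.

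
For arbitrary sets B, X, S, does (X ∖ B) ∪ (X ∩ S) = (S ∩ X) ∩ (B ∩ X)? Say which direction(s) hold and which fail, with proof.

The sets are not equal: only the reverse inclusion holds.

Forward inclusion. This inclusion fails. Take B = ∅, X = {1}, S = ∅; then 1 ∈ (X ∖ B) ∪ (X ∩ S) but 1 ∉ (S ∩ X) ∩ (B ∩ X).

Reverse inclusion. Let x ∈ (S ∩ X) ∩ (B ∩ X). Then x ∈ B ∩ X ∩ S, from which x ∈ (X ∖ B) ∪ (X ∩ S).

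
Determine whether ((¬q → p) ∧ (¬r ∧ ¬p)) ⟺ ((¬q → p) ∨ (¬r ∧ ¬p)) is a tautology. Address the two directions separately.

(⟹) Assume the antecedent. If p is true, the antecedent cannot hold. If p is false, the antecedent forces (p = F, q = T, r = F), and (¬q → p) ∨ (¬r ∧ ¬p) holds there. Either way (¬q → p) ∨ (¬r ∧ ¬p) holds.

(⟸) This fails. Under p = F, q = F, r = F, the left side is false but the right side is true.

Only the forward implication holds.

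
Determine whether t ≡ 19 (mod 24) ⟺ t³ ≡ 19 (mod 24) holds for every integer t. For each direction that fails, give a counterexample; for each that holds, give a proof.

Equivalent; both directions hold.

(⟸) Suppose t³ ≡ 19 (mod 24). The only residue r in {0, …, 23} with r³ ≡ 19 (mod 24) is r = 19, so t ≡ 19 (mod 24).

(⟹) Suppose t ≡ 19 (mod 24). Write t = 24j + 19. Then (24j + 19)³ = 13824j³ + 32832j² + 25992j + 6859 = 24(576j³ + 1368j² + 1083j + 285) + 19, so t³ ≡ 19 (mod 24).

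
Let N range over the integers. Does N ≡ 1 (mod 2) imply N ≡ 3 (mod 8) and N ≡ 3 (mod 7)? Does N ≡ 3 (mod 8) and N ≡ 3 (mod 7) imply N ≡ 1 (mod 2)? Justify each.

(→) This fails: N = 1 gives 1 ≡ 1 (mod 2) but 1 ≡ 1 (mod 8), so the conjunction on the right does not hold.

(←) Conversely, if N ≡ 3 (mod 8) and N ≡ 3 (mod 7), then by the Chinese remainder theorem N ≡ 3 (mod 56). Since 3 ≡ 1 (mod 2) and 2 ∣ 56, we get N ≡ 1 (mod 2).

Only the reverse direction holds.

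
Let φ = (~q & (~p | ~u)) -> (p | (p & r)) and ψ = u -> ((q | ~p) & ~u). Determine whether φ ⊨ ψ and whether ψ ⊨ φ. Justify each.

Forward direction. This fails. Under r = F, p = T, u = T, q = F, the left side is true but the right side is false.

Converse. This fails. Under r = F, p = F, u = F, q = F, the left side is false but the right side is true.

Neither direction holds.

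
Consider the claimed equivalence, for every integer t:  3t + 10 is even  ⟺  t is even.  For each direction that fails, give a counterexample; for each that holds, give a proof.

(→) Suppose 3t + 10 is even. Since 3 is odd, 3t and t have the same parity, so 3t + 10 ≡ t + 10 (mod 2). As 10 is even, 3t + 10 is even exactly when t is even. Thus t is even.

(←) Conversely, suppose t is even; write t = 2j. Then 3t + 10 = 3·(2j) + 10 = 2·3j + 10, which is even.

Equivalent; both directions hold.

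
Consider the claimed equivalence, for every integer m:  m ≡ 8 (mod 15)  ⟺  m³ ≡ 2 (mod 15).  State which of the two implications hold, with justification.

(⟹) Suppose m ≡ 8 (mod 15). Write m = 15j + 8. Then (15j + 8)³ = 3375j³ + 5400j² + 2880j + 512 = 15(225j³ + 360j² + 192j + 34) + 2, so m³ ≡ 2 (mod 15).

(⟸) Conversely, suppose m³ ≡ 2 (mod 15). The only residue r in {0, …, 14} with r³ ≡ 2 (mod 15) is r = 8, so m ≡ 8 (mod 15).

Both directions hold.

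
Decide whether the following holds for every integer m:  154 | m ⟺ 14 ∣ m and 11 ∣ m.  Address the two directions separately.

(⟹) If 154 ∣ m, write m = 154q. Since 154 = 11·14, m = 14·(11q), so 14 ∣ m; and since 154 = 14·11, m = 11·(14q), so 11 ∣ m.

(⟸) Suppose 14 ∣ m and 11 ∣ m. Any common multiple of 14 and 11 is a multiple of their lcm; here gcd(14, 11) = 1, so lcm(14, 11) = 14·11 = 154, so 154 ∣ m.

Both directions hold.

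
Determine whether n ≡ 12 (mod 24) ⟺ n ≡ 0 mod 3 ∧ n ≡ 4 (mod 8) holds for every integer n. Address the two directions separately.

Both directions hold; the statement is true.

[⇒] Suppose n ≡ 12 (mod 24); write n = 24j + 12. Since 3 ∣ 24, reducing mod 3 gives n ≡ 12 ≡ 0 (mod 3); since 8 ∣ 24, reducing mod 8 gives n ≡ 12 ≡ 4 (mod 8).

[⇐] Conversely, if n ≡ 0 (mod 3) and n ≡ 4 (mod 8), then by the Chinese remainder theorem n ≡ 12 (mod 24). This is exactly n ≡ 12 (mod 24).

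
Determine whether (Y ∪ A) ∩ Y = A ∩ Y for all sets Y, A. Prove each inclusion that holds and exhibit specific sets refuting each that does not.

(⊆) This inclusion fails. Take Y = {1}, A = ∅; then 1 ∈ (Y ∪ A) ∩ Y but 1 ∉ A ∩ Y.

(⊇) Let x ∈ A ∩ Y. Then x ∈ Y ∩ A, from which x ∈ (Y ∪ A) ∩ Y.

Only the reverse inclusion holds.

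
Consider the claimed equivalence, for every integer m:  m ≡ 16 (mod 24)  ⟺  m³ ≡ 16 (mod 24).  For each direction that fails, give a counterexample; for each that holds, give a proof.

Not equivalent: only (⇒) holds.

(←) This fails: take m = 4. Then 4³ = 64 ≡ 16 (mod 24), yet 4 ≡ 4 (mod 24), not 16.

(→) Suppose m ≡ 16 (mod 24). Write m = 24j + 16. Then (24j + 16)³ = 13824j³ + 27648j² + 18432j + 4096 = 24(576j³ + 1152j² + 768j + 170) + 16, so m³ ≡ 16 (mod 24).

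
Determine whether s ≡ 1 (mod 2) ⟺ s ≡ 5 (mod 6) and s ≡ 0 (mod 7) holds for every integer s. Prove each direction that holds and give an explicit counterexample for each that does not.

(⇒) fails; (⇐) holds.

Converse. If s ≡ 5 (mod 6) and s ≡ 0 (mod 7), then by the Chinese remainder theorem s ≡ 35 (mod 42). Since 35 ≡ 1 (mod 2) and 2 ∣ 42, we get s ≡ 1 (mod 2).

Forward direction. This fails: s = 1 gives 1 ≡ 1 (mod 2) but 1 ≡ 1 (mod 6), so the conjunction on the right does not hold.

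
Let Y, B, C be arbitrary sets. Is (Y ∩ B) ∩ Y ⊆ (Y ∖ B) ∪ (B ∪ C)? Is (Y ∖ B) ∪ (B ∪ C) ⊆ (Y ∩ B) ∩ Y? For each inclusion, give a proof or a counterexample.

(⟹) Let x ∈ (Y ∩ B) ∩ Y. Then either x ∈ Y ∩ B and x ∉ C; or x ∈ Y ∩ B ∩ C. In each case x ∈ (Y ∖ B) ∪ (B ∪ C), so (Y ∩ B) ∩ Y ⊆ (Y ∖ B) ∪ (B ∪ C).

(⟸) This inclusion fails. Take Y = {1}, B = ∅, C = ∅; then 1 ∈ (Y ∖ B) ∪ (B ∪ C) but 1 ∉ (Y ∩ B) ∩ Y.

(⊆) holds; (⊇) fails.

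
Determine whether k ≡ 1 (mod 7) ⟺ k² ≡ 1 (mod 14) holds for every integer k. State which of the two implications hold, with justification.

Neither direction holds.

Forward direction. This fails: take k = 8. Then 8 ≡ 1 (mod 7), but 8² = 64 ≡ 8 (mod 14), not 1.

Converse. This fails: take k = 13. Then 13² = 169 ≡ 1 (mod 14), yet 13 ≡ 6 (mod 7), not 1.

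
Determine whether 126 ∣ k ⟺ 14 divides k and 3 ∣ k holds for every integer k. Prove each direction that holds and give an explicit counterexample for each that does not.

(⇒) holds; (⇐) fails.

(→) If 126 ∣ k, write k = 126q. Since 126 = 9·14, k = 14·(9q), so 14 ∣ k; and since 126 = 42·3, k = 3·(42q), so 3 ∣ k.

(←) This fails: take k = 42. Both 14 ∣ 42 and 3 ∣ 42, yet 42 is not a multiple of 126 (since 42 = 0·126 + 42), so 126 ∤ 42.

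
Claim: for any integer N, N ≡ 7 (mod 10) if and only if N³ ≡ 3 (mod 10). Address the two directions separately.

(⇐) For the converse, argue contrapositively. If N ≢ 7 (mod 10), then N is congruent to one of 0, 1, 2, 3, 4, 5, 6, 8, 9 modulo 10, and these give N³ ≡ 0, 1, 8, 7, 4, 5, 6, 2, 9 respectively — never 3.

(⇒) Suppose N ≡ 7 (mod 10). Write N = 10j + 7. Then (10j + 7)³ = 1000j³ + 2100j² + 1470j + 343 = 10(100j³ + 210j² + 147j + 34) + 3, so N³ ≡ 3 (mod 10).

Both directions hold.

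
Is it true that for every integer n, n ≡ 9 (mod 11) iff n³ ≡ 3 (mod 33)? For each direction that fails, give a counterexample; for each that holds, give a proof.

(→) This fails: take n = 20. Then 20 ≡ 9 (mod 11), but 20³ = 8000 ≡ 14 (mod 33), not 3.

(←) Conversely, the residues r modulo 33 with r³ ≡ 3 (mod 33) are exactly {9}, and each is ≡ 9 (mod 11).

Only the reverse direction holds.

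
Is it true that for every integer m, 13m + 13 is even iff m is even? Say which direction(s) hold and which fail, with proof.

Both directions fail.

[⇒] This fails: m = 5 gives 13m + 13 = 78, which is even, but 5 is odd, not even.

[⇐] This also fails: m = 0 is even, but 13m + 13 = 13 is odd, not even.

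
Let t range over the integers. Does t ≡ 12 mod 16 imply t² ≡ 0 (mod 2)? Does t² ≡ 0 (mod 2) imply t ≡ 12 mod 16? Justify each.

(⇒) holds; (⇐) fails.

[⇒] Suppose t ≡ 12 (mod 16). Then t² ≡ 12² = 144 (mod 16), and since 2 ∣ 16, also t² ≡ 0 (mod 2).

[⇐] This fails: take t = 0. Then 0² = 0 ≡ 0 (mod 2), yet 0 ≡ 0 (mod 16), not 12.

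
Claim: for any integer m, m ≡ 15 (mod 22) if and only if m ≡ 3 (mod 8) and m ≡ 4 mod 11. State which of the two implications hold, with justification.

[⇒] This fails: m = 81 gives 81 ≡ 15 (mod 22) but 81 ≡ 1 (mod 8), so the conjunction on the right does not hold.

[⇐] Conversely, if m ≡ 3 (mod 8) and m ≡ 4 (mod 11), then by the Chinese remainder theorem m ≡ 59 (mod 88). Since 59 ≡ 15 (mod 22) and 22 ∣ 88, we get m ≡ 15 (mod 22).

Only the converse holds.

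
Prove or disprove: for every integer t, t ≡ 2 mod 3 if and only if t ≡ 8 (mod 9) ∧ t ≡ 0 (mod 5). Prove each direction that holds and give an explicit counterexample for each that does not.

Only the reverse direction holds.

(←) If t ≡ 8 (mod 9) and t ≡ 0 (mod 5), then by the Chinese remainder theorem t ≡ 35 (mod 45). Since 35 ≡ 2 (mod 3) and 3 ∣ 45, we get t ≡ 2 (mod 3).

(→) This fails: t = 32 gives 32 ≡ 2 (mod 3) but 32 ≡ 5 (mod 9), so the conjunction on the right does not hold.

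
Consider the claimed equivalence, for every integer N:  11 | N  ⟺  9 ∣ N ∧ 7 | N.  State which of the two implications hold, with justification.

Neither direction holds.

(⟹) This fails: take N = 11. Certainly 11 ∣ 11, but 9 ∤ 11.

(⟸) This fails: take N = 63. Both 9 ∣ 63 and 7 ∣ 63, yet 63 is not a multiple of 11 (since 63 = 5·11 + 8), so 11 ∤ 63.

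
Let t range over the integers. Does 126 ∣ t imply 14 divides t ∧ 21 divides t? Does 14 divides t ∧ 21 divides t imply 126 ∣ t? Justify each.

Converse. This fails: take t = 42. Both 14 ∣ 42 and 21 ∣ 42, yet 42 is not a multiple of 126 (since 42 = 0·126 + 42), so 126 ∤ 42.

Forward direction. If 126 ∣ t, write t = 126q. Since 126 = 9·14, t = 14·(9q), so 14 ∣ t; and since 126 = 6·21, t = 21·(6q), so 21 ∣ t.

Not equivalent: only (⇒) holds.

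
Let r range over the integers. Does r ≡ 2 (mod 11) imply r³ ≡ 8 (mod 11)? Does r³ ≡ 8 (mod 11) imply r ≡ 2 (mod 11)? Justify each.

The biconditional holds.

(⇒) Suppose r ≡ 2 (mod 11). Write r = 11j + 2. Then (11j + 2)³ = 1331j³ + 726j² + 132j + 8 = 11(121j³ + 66j² + 12j) + 8, so r³ ≡ 8 (mod 11).

(⇐) For the converse, argue contrapositively. If r ≢ 2 (mod 11), then r is congruent to one of 0, 1, 3, 4, 5, 6, 7, 8, 9, 10 modulo 11, and these give r³ ≡ 0, 1, 5, 9, 4, 7, 2, 6, 3, 10 respectively — never 8.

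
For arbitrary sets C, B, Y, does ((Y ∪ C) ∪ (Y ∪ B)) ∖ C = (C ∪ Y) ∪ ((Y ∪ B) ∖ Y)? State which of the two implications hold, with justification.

The sets are not equal: only the forward inclusion holds.

Forward inclusion. Let x ∈ ((Y ∪ C) ∪ (Y ∪ B)) ∖ C. Then either x ∈ B and x ∉ C, Y; or x ∈ Y and x ∉ C, B; or x ∈ B ∩ Y and x ∉ C. In each case x ∈ (C ∪ Y) ∪ ((Y ∪ B) ∖ Y), so ((Y ∪ C) ∪ (Y ∪ B)) ∖ C ⊆ (C ∪ Y) ∪ ((Y ∪ B) ∖ Y).

Reverse inclusion. This inclusion fails. Take C = {1}, B = ∅, Y = ∅; then 1 ∈ (C ∪ Y) ∪ ((Y ∪ B) ∖ Y) but 1 ∉ ((Y ∪ C) ∪ (Y ∪ B)) ∖ C.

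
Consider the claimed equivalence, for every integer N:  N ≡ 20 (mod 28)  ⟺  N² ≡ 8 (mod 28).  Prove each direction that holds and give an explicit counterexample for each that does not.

[⇒] Suppose N ≡ 20 (mod 28). Write N = 28j + 20. Then (28j + 20)² = 784j² + 1120j + 400 = 28(28j² + 40j + 14) + 8, so N² ≡ 8 (mod 28).

[⇐] This fails: take N = 6. Then 6² = 36 ≡ 8 (mod 28), yet 6 ≡ 6 (mod 28), not 20.

(⇒) holds; (⇐) fails.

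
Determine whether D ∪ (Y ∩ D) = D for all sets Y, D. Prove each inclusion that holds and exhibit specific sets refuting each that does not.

Both inclusions hold; the sets are equal.

Forward inclusion. Let x ∈ D ∪ (Y ∩ D). Then either x ∈ D and x ∉ Y; or x ∈ Y ∩ D. In each case x ∈ D, so D ∪ (Y ∩ D) ⊆ D.

Reverse inclusion. Let x ∈ D. Then either x ∈ D and x ∉ Y; or x ∈ Y ∩ D. In each case x ∈ D ∪ (Y ∩ D), so D ⊆ D ∪ (Y ∩ D).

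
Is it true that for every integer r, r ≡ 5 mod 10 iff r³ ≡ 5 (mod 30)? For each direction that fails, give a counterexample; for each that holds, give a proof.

(→) This fails: take r = 15. Then 15 ≡ 5 (mod 10), but 15³ = 3375 ≡ 15 (mod 30), not 5.

(←) Conversely, the residues r modulo 30 with r³ ≡ 5 (mod 30) are exactly {5}, and each is ≡ 5 (mod 10).

Only the converse holds.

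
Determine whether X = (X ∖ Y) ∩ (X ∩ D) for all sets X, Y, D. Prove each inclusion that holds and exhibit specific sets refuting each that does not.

Only the reverse inclusion holds.

(⟹) This inclusion fails. Take X = {1}, Y = ∅, D = ∅; then 1 ∈ X but 1 ∉ (X ∖ Y) ∩ (X ∩ D).

(⟸) Let x ∈ (X ∖ Y) ∩ (X ∩ D). Then x ∈ X ∩ D and x ∉ Y, from which x ∈ X.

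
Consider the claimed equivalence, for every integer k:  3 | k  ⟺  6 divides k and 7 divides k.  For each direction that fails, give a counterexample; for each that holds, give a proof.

Only the reverse direction holds.

(⇒) This fails: take k = 3. Certainly 3 ∣ 3, but 6 ∤ 3.

(⇐) Suppose 6 ∣ k and 7 ∣ k. Any common multiple of 6 and 7 is a multiple of their lcm; here gcd(6, 7) = 1, so lcm(6, 7) = 6·7 = 42, so 42 ∣ k. Since 3 ∣ 42, it follows that 3 ∣ k.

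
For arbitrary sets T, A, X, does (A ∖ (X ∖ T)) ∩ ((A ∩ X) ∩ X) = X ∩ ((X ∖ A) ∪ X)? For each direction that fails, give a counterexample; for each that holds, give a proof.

Only the forward inclusion holds.

(⊇) This inclusion fails. Take T = ∅, A = ∅, X = {1}; then 1 ∈ X ∩ ((X ∖ A) ∪ X) but 1 ∉ (A ∖ (X ∖ T)) ∩ ((A ∩ X) ∩ X).

(⊆) Let x ∈ (A ∖ (X ∖ T)) ∩ ((A ∩ X) ∩ X). Then x ∈ T ∩ A ∩ X, from which x ∈ X ∩ ((X ∖ A) ∪ X).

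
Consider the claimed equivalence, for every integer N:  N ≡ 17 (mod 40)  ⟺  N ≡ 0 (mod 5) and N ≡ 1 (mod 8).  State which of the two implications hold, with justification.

Neither direction holds.

[⇒] This fails: N = 17 gives 17 ≡ 17 (mod 40) but 17 ≡ 2 (mod 5), so the conjunction on the right does not hold.

[⇐] This fails: N = 25 satisfies both congruences on the right (25 ≡ 0 mod 5 and 25 ≡ 1 mod 8) yet 25 ≡ 25 (mod 40), not 17.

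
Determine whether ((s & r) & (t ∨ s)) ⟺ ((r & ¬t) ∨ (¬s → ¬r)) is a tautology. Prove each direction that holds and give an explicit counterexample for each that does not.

Only the forward direction holds.

[⇒] Assume the antecedent. If s is true, (r & ¬t) ∨ (¬s → ¬r) reduces to true regardless of the other variables. If s is false, the antecedent cannot hold. Either way (r & ¬t) ∨ (¬s → ¬r) holds.

[⇐] This fails. Under s = F, t = F, r = F, the left side is false but the right side is true.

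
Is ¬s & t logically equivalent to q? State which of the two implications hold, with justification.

(⇒) fails and (⇐) fails.

(⇒) This fails. Under s = F, q = F, t = T, the left side is true but the right side is false.

(⇐) This fails. Under s = F, q = T, t = F, the left side is false but the right side is true.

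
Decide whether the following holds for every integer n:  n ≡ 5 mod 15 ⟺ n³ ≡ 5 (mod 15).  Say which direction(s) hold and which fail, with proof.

(⟹) Suppose n ≡ 5 mod 15. Write n = 15j + 5. Then (15j + 5)³ = 3375j³ + 3375j² + 1125j + 125 = 15(225j³ + 225j² + 75j + 8) + 5, so n³ ≡ 5 (mod 15).

(⟸) Conversely, suppose n³ ≡ 5 (mod 15). The only residue r in {0, …, 14} with r³ ≡ 5 (mod 15) is r = 5, so n ≡ 5 (mod 15).

Both directions hold; the statement is true.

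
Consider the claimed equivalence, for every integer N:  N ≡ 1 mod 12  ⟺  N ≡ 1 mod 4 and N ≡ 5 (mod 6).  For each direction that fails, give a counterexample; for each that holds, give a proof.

(⇒) fails and (⇐) fails.

(⟹) This fails: N = 1 gives 1 ≡ 1 (mod 12) but 1 ≡ 1 (mod 6), so the conjunction on the right does not hold.

(⟸) This fails: N = 5 satisfies both congruences on the right (5 ≡ 1 mod 4 and 5 ≡ 5 mod 6) yet 5 ≡ 5 (mod 12), not 1.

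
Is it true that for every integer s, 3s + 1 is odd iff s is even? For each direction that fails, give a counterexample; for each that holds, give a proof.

The biconditional holds.

(⇐) Suppose s is even; write s = 2j. Then 3s + 1 = 3·(2j) + 1 = 2·3j + 1, which is odd.

(⇒) Suppose 3s + 1 is odd. Since 3 is odd, 3s and s have the same parity, so 3s + 1 ≡ s + 1 (mod 2). As 1 is odd, 3s + 1 is odd exactly when s is even. Thus s is even.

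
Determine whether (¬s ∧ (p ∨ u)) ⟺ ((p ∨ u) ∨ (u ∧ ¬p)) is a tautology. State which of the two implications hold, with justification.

(⇒) holds; (⇐) fails.

[⇒] Assume the antecedent. If p is true, (p ∨ u) ∨ (u ∧ ¬p) reduces to true regardless of the other variables. If p is false, the antecedent forces (p = F, s = F, u = T), and (p ∨ u) ∨ (u ∧ ¬p) holds there. Either way (p ∨ u) ∨ (u ∧ ¬p) holds.

[⇐] This fails. Under p = T, s = T, u = F, the left side is false but the right side is true.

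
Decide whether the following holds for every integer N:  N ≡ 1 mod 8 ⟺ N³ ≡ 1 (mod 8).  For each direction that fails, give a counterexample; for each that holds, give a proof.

The biconditional holds.

(⟹) Suppose N ≡ 1 mod 8. Write N = 8j + 1. Then (8j + 1)³ = 512j³ + 192j² + 24j + 1 = 8(64j³ + 24j² + 3j) + 1, so N³ ≡ 1 (mod 8).

(⟸) For the converse, argue contrapositively. If N ≢ 1 (mod 8), then N is congruent to one of 0, 2, 3, 4, 5, 6, 7 modulo 8, and these give N³ ≡ 0, 0, 3, 0, 5, 0, 7 respectively — never 1.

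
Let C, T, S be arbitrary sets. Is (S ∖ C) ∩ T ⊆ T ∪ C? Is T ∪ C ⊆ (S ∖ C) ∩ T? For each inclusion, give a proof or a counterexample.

(⊆) holds; (⊇) fails.

Forward inclusion. Let x ∈ (S ∖ C) ∩ T. Then x ∈ T ∩ S and x ∉ C, from which x ∈ T ∪ C.

Reverse inclusion. This inclusion fails. Take C = {1}, T = ∅, S = ∅; then 1 ∈ T ∪ C but 1 ∉ (S ∖ C) ∩ T.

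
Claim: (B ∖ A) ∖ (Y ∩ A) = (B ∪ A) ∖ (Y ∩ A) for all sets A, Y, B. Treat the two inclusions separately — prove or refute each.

Forward inclusion. Let x ∈ (B ∖ A) ∖ (Y ∩ A). Then either x ∈ B and x ∉ A, Y; or x ∈ Y ∩ B and x ∉ A. In each case x ∈ (B ∪ A) ∖ (Y ∩ A), so (B ∖ A) ∖ (Y ∩ A) ⊆ (B ∪ A) ∖ (Y ∩ A).

Reverse inclusion. This inclusion fails. Take A = {1}, Y = ∅, B = ∅; then 1 ∈ (B ∪ A) ∖ (Y ∩ A) but 1 ∉ (B ∖ A) ∖ (Y ∩ A).

Only the forward inclusion holds.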